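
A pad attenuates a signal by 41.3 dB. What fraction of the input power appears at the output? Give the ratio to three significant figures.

Power ratio = 10^(dB/10).
10^(-41.3/10) = 10^(-4.130) = 0.0000741.

0.0000741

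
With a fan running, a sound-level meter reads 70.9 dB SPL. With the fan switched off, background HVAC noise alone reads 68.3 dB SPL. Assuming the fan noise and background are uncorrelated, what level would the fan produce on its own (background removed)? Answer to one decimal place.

Subtract intensities: L_src = 10·log₁₀(10^(L_total/10) − 10^(L_bg/10)).
L_src = 10·log₁₀(10^(70.9/10) − 10^(68.3/10)) = 10·log₁₀(5542000) = 67.4 dB SPL.

67.4 dB SPL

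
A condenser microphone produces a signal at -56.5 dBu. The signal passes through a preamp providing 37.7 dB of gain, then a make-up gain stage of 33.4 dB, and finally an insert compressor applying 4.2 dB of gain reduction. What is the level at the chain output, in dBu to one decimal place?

In dB, series stages simply add:
-56.5 + 37.7 + 33.4 − 4.2 = +10.4 dBu.

+10.4 dBu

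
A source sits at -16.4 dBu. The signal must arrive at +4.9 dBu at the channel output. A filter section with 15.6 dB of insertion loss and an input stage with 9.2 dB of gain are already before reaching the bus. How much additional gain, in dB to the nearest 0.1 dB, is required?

The required make-up gain is the shortfall in the dB sum.
G = +4.9 − (-16.4) + 15.6 − 9.2 = 27.7 dB.

27.7 dB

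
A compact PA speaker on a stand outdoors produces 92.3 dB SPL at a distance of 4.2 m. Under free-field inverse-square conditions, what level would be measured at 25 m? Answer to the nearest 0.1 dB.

For a point source in a free field, ΔL = −20·log₁₀(d₂/d₁).
ΔL = −20·log₁₀(25/4.2) = -15.49 dB, so L₂ = 92.3 + (-15.49) = 76.8 dB SPL.

76.8 dB SPL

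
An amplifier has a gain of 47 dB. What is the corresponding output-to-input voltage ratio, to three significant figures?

224

Voltage ratio = 10^(dB/20).
10^(47/20) = 10^(2.350) = 224.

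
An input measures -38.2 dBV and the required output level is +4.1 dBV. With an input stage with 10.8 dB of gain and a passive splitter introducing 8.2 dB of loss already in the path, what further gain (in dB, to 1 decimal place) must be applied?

The required make-up gain is the shortfall in the dB sum.
G = +4.1 − (-38.2) − 10.8 + 8.2 = 39.7 dB.

39.7 dB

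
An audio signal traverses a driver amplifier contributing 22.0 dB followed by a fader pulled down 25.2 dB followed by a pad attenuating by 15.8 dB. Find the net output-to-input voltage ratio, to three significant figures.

Net gain = 22.0 + (−25.2) + (−15.8) = -19.0 dB.
Voltage ratio = 10^(-19.0/20) = 0.112.

0.112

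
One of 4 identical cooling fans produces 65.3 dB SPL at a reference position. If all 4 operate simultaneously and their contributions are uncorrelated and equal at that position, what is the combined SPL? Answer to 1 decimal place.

71.3 dB SPL

4 equal incoherent sources raise the level by 10·log₁₀(4) = 6.02 dB.
L_total = 65.3 + 6.02 = 71.3 dB SPL.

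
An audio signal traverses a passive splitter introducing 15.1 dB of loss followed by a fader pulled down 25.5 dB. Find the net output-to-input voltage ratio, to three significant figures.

0.00933

Net gain = (−15.1) + (−25.5) = -40.6 dB.
Voltage ratio = 10^(-40.6/20) = 0.00933.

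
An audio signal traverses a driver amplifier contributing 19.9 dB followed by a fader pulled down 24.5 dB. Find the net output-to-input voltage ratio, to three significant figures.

Net gain = 19.9 + (−24.5) = -4.6 dB.
Voltage ratio = 10^(-4.6/20) = 0.589.

0.589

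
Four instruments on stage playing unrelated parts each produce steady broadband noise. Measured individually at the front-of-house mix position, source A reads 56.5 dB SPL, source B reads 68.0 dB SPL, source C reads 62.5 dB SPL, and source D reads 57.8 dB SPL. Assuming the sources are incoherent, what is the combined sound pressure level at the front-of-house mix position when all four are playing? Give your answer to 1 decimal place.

Incoherent sources sum as intensities:
L_total = 10·log₁₀(10^(56.5/10) + 10^(68.0/10) + 10^(62.5/10) + 10^(57.8/10)) = 10·log₁₀(9137000) = 69.6 dB SPL.

69.6 dB SPL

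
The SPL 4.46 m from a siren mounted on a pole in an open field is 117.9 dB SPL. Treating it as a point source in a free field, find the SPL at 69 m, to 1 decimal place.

94.1 dB SPL

Free-field point source: level drops by 20·log₁₀ of the distance ratio.
ΔL = −20·log₁₀(69/4.46) = -23.79 dB, so L₂ = 117.9 + (-23.79) = 94.1 dB SPL.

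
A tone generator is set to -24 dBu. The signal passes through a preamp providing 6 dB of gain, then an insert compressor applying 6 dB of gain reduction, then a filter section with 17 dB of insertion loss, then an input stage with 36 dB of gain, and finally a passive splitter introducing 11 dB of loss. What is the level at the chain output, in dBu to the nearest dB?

Gain stages sum in dB:
-24 + 6 − 6 − 17 + 36 − 11 = -16 dBu.

-16 dBu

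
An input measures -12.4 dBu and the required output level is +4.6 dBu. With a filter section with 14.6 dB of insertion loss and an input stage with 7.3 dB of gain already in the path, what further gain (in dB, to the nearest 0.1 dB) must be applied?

The required make-up gain is the shortfall in the dB sum.
G = +4.6 − (-12.4) + 14.6 − 7.3 = 24.3 dB.

24.3 dB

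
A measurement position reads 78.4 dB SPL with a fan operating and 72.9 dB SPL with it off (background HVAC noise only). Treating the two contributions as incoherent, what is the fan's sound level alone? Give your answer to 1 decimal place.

Remove the background by subtracting linear intensities:
L_src = 10·log₁₀(10^(78.4/10) − 10^(72.9/10)) = 10·log₁₀(49680000) = 77.0 dB SPL.

77.0 dB SPL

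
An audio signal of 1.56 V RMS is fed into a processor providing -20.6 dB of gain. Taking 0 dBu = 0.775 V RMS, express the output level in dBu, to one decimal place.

Input level: 20·log₁₀(1.56/0.775) = 6.08 dBu.
Output: 6.08 − 20.6 = -14.5 dBu.

-14.5 dBu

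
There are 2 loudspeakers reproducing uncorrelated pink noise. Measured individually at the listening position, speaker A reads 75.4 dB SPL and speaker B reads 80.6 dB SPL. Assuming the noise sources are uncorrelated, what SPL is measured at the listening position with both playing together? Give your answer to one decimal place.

81.7 dB SPL

Add the sources as powers (linear), then convert back to dB:
L_total = 10·log₁₀(10^(75.4/10) + 10^(80.6/10)) = 10·log₁₀(149500000) = 81.7 dB SPL.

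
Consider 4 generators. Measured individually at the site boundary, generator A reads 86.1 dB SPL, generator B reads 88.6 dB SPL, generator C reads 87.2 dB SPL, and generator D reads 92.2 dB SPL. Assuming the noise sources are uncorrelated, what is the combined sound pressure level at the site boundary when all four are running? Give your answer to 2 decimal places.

95.21 dB SPL

Incoherent sources sum as intensities:
L_total = 10·log₁₀(10^(86.1/10) + 10^(88.6/10) + 10^(87.2/10) + 10^(92.2/10)) = 10·log₁₀(3316000000) = 95.21 dB SPL.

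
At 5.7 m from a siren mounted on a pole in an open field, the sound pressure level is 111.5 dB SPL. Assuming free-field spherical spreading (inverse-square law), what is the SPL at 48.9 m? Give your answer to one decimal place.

For a point source in a free field, ΔL = −20·log₁₀(d₂/d₁).
ΔL = −20·log₁₀(48.9/5.7) = -18.67 dB, so L₂ = 111.5 + (-18.67) = 92.8 dB SPL.

92.8 dB SPL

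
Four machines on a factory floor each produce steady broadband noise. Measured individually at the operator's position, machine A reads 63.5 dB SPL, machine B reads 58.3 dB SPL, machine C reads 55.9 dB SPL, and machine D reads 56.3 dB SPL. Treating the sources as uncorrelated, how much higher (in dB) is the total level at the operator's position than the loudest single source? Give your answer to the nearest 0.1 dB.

2.2 dB

Uncorrelated sources add in intensity (power), not in dB.
L_total = 10·log₁₀(10^(63.5/10) + 10^(58.3/10) + 10^(55.9/10) + 10^(56.3/10)) = 65.72 dB SPL.
Excess over the loudest (63.5 dB): 65.72 − 63.5 = 2.2 dB.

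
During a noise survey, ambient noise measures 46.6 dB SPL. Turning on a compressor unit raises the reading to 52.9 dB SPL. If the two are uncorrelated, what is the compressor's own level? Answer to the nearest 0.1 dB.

Subtract intensities: L_src = 10·log₁₀(10^(L_total/10) − 10^(L_bg/10)).
L_src = 10·log₁₀(10^(52.9/10) − 10^(46.6/10)) = 10·log₁₀(149300) = 51.7 dB SPL.

51.7 dB SPL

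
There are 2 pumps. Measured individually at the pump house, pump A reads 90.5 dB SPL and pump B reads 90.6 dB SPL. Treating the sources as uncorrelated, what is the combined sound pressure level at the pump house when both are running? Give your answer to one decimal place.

Add the sources as powers (linear), then convert back to dB:
L_total = 10·log₁₀(10^(90.5/10) + 10^(90.6/10)) = 10·log₁₀(2270000000) = 93.6 dB SPL.

93.6 dB SPL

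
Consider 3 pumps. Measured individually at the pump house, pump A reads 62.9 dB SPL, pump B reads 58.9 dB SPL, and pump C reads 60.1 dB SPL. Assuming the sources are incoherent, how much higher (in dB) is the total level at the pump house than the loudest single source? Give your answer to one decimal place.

2.8 dB

Uncorrelated sources add in intensity (power), not in dB.
L_total = 10·log₁₀(10^(62.9/10) + 10^(58.9/10) + 10^(60.1/10)) = 65.74 dB SPL.
Excess over the loudest (62.9 dB): 65.74 − 62.9 = 2.8 dB.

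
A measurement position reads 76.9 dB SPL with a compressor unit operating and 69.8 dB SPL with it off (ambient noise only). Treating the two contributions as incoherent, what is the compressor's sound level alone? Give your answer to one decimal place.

76.0 dB SPL

Background correction is a power subtraction:
L_src = 10·log₁₀(10^(76.9/10) − 10^(69.8/10)) = 10·log₁₀(39430000) = 76.0 dB SPL.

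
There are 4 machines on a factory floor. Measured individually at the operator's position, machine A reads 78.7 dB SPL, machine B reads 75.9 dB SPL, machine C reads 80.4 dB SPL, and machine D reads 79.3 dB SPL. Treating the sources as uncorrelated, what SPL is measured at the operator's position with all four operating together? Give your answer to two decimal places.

84.88 dB SPL

Incoherent sources sum as intensities:
L_total = 10·log₁₀(10^(78.7/10) + 10^(75.9/10) + 10^(80.4/10) + 10^(79.3/10)) = 10·log₁₀(307800000) = 84.88 dB SPL.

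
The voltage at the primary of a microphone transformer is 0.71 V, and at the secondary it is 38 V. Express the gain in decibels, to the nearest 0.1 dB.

34.6 dB

For a voltage ratio, dB = 20·log₁₀(V₂/V₁).
20·log₁₀(38/0.71) = 20·log₁₀(53.52) = 34.6 dB.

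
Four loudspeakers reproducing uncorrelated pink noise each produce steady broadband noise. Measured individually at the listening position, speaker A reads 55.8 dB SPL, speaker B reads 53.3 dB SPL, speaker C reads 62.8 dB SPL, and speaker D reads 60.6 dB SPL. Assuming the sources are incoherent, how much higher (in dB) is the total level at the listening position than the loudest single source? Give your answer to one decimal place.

2.8 dB

Uncorrelated sources add in intensity (power), not in dB.
L_total = 10·log₁₀(10^(55.8/10) + 10^(53.3/10) + 10^(62.8/10) + 10^(60.6/10)) = 65.62 dB SPL.
Excess over the loudest (62.8 dB): 65.62 − 62.8 = 2.8 dB.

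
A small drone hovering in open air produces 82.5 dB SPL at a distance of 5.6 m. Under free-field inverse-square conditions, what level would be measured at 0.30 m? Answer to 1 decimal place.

107.9 dB SPL

For a point source in a free field, ΔL = −20·log₁₀(d₂/d₁).
ΔL = −20·log₁₀(0.30/5.6) = 25.42 dB, so L₂ = 82.5 + (25.42) = 107.9 dB SPL.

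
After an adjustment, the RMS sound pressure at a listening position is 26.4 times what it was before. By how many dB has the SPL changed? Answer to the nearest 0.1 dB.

Sound pressure is an amplitude quantity: ΔL = 20·log₁₀(p₂/p₁).
20·log₁₀(26.4) = 28.4 dB.

28.4 dB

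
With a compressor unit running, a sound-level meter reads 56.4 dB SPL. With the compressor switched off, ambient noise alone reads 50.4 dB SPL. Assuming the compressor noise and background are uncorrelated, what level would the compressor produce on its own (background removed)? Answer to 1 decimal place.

55.1 dB SPL

Subtract intensities: L_src = 10·log₁₀(10^(L_total/10) − 10^(L_bg/10)).
L_src = 10·log₁₀(10^(56.4/10) − 10^(50.4/10)) = 10·log₁₀(326900) = 55.1 dB SPL.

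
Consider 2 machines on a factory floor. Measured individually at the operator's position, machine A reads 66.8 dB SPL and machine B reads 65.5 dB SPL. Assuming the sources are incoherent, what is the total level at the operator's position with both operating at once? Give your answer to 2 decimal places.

Add the sources as powers (linear), then convert back to dB:
L_total = 10·log₁₀(10^(66.8/10) + 10^(65.5/10)) = 10·log₁₀(8334000) = 69.21 dB SPL.

69.21 dB SPL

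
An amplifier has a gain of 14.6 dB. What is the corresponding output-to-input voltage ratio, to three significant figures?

5.37

Voltage ratio = 10^(dB/20).
10^(14.6/20) = 10^(0.7300) = 5.37.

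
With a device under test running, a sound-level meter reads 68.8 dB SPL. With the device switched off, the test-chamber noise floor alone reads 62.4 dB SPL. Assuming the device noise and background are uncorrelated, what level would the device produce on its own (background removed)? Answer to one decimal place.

67.7 dB SPL

Background correction is a power subtraction:
L_src = 10·log₁₀(10^(68.8/10) − 10^(62.4/10)) = 10·log₁₀(5848000) = 67.7 dB SPL.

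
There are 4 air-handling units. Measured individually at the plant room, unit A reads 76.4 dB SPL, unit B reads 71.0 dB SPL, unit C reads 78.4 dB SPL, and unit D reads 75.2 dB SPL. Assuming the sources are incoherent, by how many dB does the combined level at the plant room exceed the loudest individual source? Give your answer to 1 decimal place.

3.6 dB

Uncorrelated sources add in intensity (power), not in dB.
L_total = 10·log₁₀(10^(76.4/10) + 10^(71.0/10) + 10^(78.4/10) + 10^(75.2/10)) = 82.00 dB SPL.
Excess over the loudest (78.4 dB): 82.00 − 78.4 = 3.6 dB.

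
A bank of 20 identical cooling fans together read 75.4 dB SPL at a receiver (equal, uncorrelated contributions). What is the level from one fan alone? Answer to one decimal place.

20 equal incoherent sources add 10·log₁₀(20) = 13.01 dB over one source.
L_one = 75.4 − 13.01 = 62.4 dB SPL.

62.4 dB SPL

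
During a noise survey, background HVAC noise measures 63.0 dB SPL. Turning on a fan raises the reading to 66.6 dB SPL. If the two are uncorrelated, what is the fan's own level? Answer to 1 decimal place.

Remove the background by subtracting linear intensities:
L_src = 10·log₁₀(10^(66.6/10) − 10^(63.0/10)) = 10·log₁₀(2576000) = 64.1 dB SPL.

64.1 dB SPL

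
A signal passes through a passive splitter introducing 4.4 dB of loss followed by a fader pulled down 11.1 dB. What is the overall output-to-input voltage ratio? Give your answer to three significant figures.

Net gain = (−4.4) + (−11.1) = -15.5 dB.
Voltage ratio = 10^(-15.5/20) = 0.168.

0.168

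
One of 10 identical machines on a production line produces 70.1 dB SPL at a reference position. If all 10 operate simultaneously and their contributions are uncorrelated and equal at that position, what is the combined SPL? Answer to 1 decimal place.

10 equal incoherent sources raise the level by 10·log₁₀(10) = 10.00 dB.
L_total = 70.1 + 10.00 = 80.1 dB SPL.

80.1 dB SPL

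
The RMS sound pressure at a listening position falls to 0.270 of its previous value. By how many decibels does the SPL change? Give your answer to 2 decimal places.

-11.37 dB

SPL change from a pressure ratio uses the 20·log₁₀ form:
20·log₁₀(0.270) = -11.37 dB.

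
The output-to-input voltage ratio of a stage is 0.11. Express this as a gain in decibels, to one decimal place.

Voltage is an amplitude quantity, so gain = 20·log₁₀(V_out/V_in).
20·log₁₀(0.11) = -19.2 dB.

-19.2 dB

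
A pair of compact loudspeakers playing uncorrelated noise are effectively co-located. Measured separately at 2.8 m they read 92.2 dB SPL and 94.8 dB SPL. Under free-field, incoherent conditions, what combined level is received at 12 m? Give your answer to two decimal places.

Combined at 2.8 m: 10·log₁₀(10^(92.2/10)+10^(94.8/10)) = 96.702 dB SPL.
Then apply −20·log₁₀(12/2.8) = -12.640 dB → 84.06 dB SPL.

84.06 dB SPL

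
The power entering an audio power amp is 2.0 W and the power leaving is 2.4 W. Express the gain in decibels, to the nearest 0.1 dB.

Power is a power quantity, so gain = 10·log₁₀(P_out/P_in).
10·log₁₀(2.4/2.0) = 10·log₁₀(1.200) = 0.8 dB.

0.8 dB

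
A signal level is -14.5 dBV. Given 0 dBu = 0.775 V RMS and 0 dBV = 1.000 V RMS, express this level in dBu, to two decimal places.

-12.29 dBu

The offset between the scales is 20·log₁₀(0.775/1.000) = −2.214 dB.
So dBu = -14.5 + 2.214 = -12.29 dBu.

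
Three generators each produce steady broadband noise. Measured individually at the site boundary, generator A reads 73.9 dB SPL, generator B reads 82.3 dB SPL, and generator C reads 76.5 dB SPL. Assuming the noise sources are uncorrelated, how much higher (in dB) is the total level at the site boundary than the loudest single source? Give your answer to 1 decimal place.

Uncorrelated sources add in intensity (power), not in dB.
L_total = 10·log₁₀(10^(73.9/10) + 10^(82.3/10) + 10^(76.5/10)) = 83.78 dB SPL.
Excess over the loudest (82.3 dB): 83.78 − 82.3 = 1.5 dB.

1.5 dB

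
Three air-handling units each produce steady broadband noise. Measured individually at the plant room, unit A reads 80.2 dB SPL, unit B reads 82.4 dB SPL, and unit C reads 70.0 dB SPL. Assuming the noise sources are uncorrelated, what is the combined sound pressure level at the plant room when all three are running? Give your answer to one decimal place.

Add the sources as powers (linear), then convert back to dB:
L_total = 10·log₁₀(10^(80.2/10) + 10^(82.4/10) + 10^(70.0/10)) = 10·log₁₀(288500000) = 84.6 dB SPL.

84.6 dB SPL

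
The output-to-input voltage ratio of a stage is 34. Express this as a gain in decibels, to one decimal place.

30.6 dB

Voltage ratio → dB uses the 20·log₁₀ form:
20·log₁₀(34) = 30.6 dB.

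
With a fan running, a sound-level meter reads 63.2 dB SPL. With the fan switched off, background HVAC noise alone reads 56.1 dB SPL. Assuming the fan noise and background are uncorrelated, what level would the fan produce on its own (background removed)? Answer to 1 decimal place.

Background correction is a power subtraction:
L_src = 10·log₁₀(10^(63.2/10) − 10^(56.1/10)) = 10·log₁₀(1682000) = 62.3 dB SPL.

62.3 dB SPL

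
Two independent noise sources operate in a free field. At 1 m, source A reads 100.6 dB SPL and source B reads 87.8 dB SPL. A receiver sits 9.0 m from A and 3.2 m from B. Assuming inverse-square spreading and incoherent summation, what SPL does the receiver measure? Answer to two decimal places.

83.02 dB SPL

At the listener: L_A = 100.6 − 20·log₁₀(9.0) = 81.515 dB; L_B = 87.8 − 20·log₁₀(3.2) = 77.697 dB.
Combined: 10·log₁₀(10^(81.515/10)+10^(77.697/10)) = 83.02 dB SPL.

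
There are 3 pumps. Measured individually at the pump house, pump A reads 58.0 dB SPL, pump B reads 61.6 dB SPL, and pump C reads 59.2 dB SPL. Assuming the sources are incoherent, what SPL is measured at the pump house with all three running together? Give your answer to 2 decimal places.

64.64 dB SPL

Incoherent sources sum as intensities:
L_total = 10·log₁₀(10^(58.0/10) + 10^(61.6/10) + 10^(59.2/10)) = 10·log₁₀(2908000) = 64.64 dB SPL.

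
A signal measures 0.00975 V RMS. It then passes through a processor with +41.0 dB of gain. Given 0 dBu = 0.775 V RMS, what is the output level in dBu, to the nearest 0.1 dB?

Input level: 20·log₁₀(0.00975/0.775) = -38.01 dBu.
Output: -38.01 + 41.0 = +3.0 dBu.

+3.0 dBu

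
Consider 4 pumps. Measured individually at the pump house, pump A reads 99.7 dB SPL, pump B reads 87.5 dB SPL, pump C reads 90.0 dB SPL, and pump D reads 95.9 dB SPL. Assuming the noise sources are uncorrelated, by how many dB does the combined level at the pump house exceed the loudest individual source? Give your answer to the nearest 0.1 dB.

Incoherent sources sum as intensities:
L_total = 10·log₁₀(10^(99.7/10) + 10^(87.5/10) + 10^(90.0/10) + 10^(95.9/10)) = 101.70 dB SPL.
Excess over the loudest (99.7 dB): 101.70 − 99.7 = 2.0 dB.

2.0 dB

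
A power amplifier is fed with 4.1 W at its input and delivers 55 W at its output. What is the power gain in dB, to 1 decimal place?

11.3 dB

For a power ratio, dB = 10·log₁₀(P₂/P₁).
10·log₁₀(55/4.1) = 10·log₁₀(13.41) = 11.3 dB.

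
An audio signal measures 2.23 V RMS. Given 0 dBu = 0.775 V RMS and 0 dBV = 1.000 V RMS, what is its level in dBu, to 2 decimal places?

dBu = 20·log₁₀(V / 0.775 V).
20·log₁₀(2.23/0.775) = +9.18 dBu.

+9.18 dBu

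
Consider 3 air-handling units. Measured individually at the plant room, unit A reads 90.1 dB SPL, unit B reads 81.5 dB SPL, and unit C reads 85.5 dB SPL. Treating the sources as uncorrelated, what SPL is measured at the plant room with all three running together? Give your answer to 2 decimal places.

Uncorrelated sources add in intensity (power), not in dB.
L_total = 10·log₁₀(10^(90.1/10) + 10^(81.5/10) + 10^(85.5/10)) = 10·log₁₀(1519000000) = 91.82 dB SPL.

91.82 dB SPL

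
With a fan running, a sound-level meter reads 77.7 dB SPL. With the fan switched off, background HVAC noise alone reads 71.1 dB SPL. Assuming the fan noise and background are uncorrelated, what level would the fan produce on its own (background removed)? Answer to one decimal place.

Background correction is a power subtraction:
L_src = 10·log₁₀(10^(77.7/10) − 10^(71.1/10)) = 10·log₁₀(46000000) = 76.6 dB SPL.

76.6 dB SPL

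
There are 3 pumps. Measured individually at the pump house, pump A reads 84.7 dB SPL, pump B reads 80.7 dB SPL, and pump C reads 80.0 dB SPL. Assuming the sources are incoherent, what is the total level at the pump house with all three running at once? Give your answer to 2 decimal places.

87.10 dB SPL

Add the sources as powers (linear), then convert back to dB:
L_total = 10·log₁₀(10^(84.7/10) + 10^(80.7/10) + 10^(80.0/10)) = 10·log₁₀(512600000) = 87.10 dB SPL.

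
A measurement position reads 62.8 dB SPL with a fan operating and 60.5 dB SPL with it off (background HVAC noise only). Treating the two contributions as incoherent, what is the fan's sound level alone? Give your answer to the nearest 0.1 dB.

Background correction is a power subtraction:
L_src = 10·log₁₀(10^(62.8/10) − 10^(60.5/10)) = 10·log₁₀(783400) = 58.9 dB SPL.

58.9 dB SPL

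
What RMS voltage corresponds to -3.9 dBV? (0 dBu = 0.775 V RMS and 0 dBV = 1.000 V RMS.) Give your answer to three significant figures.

V = 1.000 V × 10^(-3.9/20).
= 1.000 × 0.6383 = 0.638 V.

0.638 V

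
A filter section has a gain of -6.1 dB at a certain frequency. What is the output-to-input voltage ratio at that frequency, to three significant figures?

0.495

Voltage ratio = 10^(dB/20).
10^(-6.1/20) = 10^(-0.3050) = 0.495.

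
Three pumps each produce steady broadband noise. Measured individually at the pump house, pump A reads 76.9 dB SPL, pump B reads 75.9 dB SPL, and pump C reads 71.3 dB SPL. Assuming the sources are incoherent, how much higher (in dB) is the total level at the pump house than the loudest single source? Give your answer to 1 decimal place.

Incoherent sources sum as intensities:
L_total = 10·log₁₀(10^(76.9/10) + 10^(75.9/10) + 10^(71.3/10)) = 80.06 dB SPL.
Excess over the loudest (76.9 dB): 80.06 − 76.9 = 3.2 dB.

3.2 dB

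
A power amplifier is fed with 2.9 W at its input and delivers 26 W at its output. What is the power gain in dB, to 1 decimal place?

9.5 dB

Power is a power quantity, so gain = 10·log₁₀(P_out/P_in).
10·log₁₀(26/2.9) = 10·log₁₀(8.966) = 9.5 dB.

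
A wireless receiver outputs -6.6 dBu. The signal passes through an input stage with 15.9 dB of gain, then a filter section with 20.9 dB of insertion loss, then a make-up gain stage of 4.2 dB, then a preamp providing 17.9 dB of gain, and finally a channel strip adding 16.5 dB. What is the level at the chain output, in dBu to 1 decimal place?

+27.0 dBu

Gain stages sum in dB:
-6.6 + 15.9 − 20.9 + 4.2 + 17.9 + 16.5 = +27.0 dBu.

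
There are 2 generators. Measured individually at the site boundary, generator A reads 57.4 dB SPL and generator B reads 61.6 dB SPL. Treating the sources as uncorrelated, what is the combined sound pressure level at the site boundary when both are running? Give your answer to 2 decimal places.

63.00 dB SPL

Incoherent sources sum as intensities:
L_total = 10·log₁₀(10^(57.4/10) + 10^(61.6/10)) = 10·log₁₀(1995000) = 63.00 dB SPL.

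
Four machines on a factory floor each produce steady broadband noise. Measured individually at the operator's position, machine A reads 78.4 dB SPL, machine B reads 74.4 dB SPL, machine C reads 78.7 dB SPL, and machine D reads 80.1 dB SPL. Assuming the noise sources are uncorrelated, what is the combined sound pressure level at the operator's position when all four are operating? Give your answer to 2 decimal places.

Add the sources as powers (linear), then convert back to dB:
L_total = 10·log₁₀(10^(78.4/10) + 10^(74.4/10) + 10^(78.7/10) + 10^(80.1/10)) = 10·log₁₀(273200000) = 84.36 dB SPL.

84.36 dB SPL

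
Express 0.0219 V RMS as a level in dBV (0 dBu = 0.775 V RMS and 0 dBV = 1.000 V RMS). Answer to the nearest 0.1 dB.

dBV = 20·log₁₀(V / 1.000 V).
20·log₁₀(0.0219/1.000) = -33.2 dBV.

-33.2 dBV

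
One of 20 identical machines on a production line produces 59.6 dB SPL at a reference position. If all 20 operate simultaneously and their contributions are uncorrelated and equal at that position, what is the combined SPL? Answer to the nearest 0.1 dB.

72.6 dB SPL

20 equal incoherent sources raise the level by 10·log₁₀(20) = 13.01 dB.
L_total = 59.6 + 13.01 = 72.6 dB SPL.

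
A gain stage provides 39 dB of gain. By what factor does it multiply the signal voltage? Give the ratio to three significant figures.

89.1

Voltage ratio = 10^(dB/20).
10^(39/20) = 10^(1.950) = 89.1.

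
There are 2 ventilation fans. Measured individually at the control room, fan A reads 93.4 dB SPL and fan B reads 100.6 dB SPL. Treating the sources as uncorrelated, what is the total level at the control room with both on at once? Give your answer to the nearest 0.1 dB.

Incoherent sources sum as intensities:
L_total = 10·log₁₀(10^(93.4/10) + 10^(100.6/10)) = 10·log₁₀(13669000000) = 101.4 dB SPL.

101.4 dB SPL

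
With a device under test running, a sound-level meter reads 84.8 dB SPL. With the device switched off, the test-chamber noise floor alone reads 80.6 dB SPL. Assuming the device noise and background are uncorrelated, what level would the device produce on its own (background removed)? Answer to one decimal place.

82.7 dB SPL

Subtract intensities: L_src = 10·log₁₀(10^(L_total/10) − 10^(L_bg/10)).
L_src = 10·log₁₀(10^(84.8/10) − 10^(80.6/10)) = 10·log₁₀(187200000) = 82.7 dB SPL.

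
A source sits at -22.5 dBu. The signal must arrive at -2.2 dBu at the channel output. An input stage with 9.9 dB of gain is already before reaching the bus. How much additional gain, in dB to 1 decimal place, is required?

The required make-up gain is the shortfall in the dB sum.
G = -2.2 − (-22.5) − 9.9 = 10.4 dB.

10.4 dB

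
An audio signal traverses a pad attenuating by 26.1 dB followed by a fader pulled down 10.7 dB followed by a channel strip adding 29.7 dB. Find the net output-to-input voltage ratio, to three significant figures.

0.442

Net gain = (−26.1) + (−10.7) + 29.7 = -7.1 dB.
Voltage ratio = 10^(-7.1/20) = 0.442.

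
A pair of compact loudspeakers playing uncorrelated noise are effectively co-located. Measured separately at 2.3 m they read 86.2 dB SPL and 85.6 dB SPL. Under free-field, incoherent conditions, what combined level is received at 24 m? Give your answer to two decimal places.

68.55 dB SPL

Combined at 2.3 m: 10·log₁₀(10^(86.2/10)+10^(85.6/10)) = 88.921 dB SPL.
Then apply −20·log₁₀(24/2.3) = -20.370 dB → 68.55 dB SPL.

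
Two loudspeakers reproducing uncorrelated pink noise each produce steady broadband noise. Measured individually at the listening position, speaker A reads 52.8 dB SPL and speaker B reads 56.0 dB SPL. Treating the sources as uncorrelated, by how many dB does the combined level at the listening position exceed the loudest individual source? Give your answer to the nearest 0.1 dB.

Add the sources as powers (linear), then convert back to dB:
L_total = 10·log₁₀(10^(52.8/10) + 10^(56.0/10)) = 57.70 dB SPL.
Excess over the loudest (56.0 dB): 57.70 − 56.0 = 1.7 dB.

1.7 dB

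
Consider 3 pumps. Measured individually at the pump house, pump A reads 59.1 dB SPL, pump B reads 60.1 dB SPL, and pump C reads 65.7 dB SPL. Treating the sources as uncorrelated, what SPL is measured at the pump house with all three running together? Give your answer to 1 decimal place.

67.4 dB SPL

Incoherent sources sum as intensities:
L_total = 10·log₁₀(10^(59.1/10) + 10^(60.1/10) + 10^(65.7/10)) = 10·log₁₀(5551000) = 67.4 dB SPL.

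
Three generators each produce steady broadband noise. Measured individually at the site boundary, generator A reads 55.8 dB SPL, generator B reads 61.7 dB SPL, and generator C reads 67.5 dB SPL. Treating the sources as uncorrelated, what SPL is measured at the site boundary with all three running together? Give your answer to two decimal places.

68.74 dB SPL

Add the sources as powers (linear), then convert back to dB:
L_total = 10·log₁₀(10^(55.8/10) + 10^(61.7/10) + 10^(67.5/10)) = 10·log₁₀(7483000) = 68.74 dB SPL.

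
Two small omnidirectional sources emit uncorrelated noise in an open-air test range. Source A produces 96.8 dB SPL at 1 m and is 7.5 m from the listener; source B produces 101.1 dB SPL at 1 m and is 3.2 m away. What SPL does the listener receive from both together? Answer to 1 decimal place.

At the listener: L_A = 96.8 − 20·log₁₀(7.5) = 79.30 dB; L_B = 101.1 − 20·log₁₀(3.2) = 91.00 dB.
Combined: 10·log₁₀(10^(79.30/10)+10^(91.00/10)) = 91.3 dB SPL.

91.3 dB SPL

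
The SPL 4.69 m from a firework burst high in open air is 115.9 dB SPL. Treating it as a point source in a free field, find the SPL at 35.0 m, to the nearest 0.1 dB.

98.4 dB SPL

Inverse-square spreading gives ΔL = −20·log₁₀(d₂/d₁).
ΔL = −20·log₁₀(35.0/4.69) = -17.46 dB, so L₂ = 115.9 + (-17.46) = 98.4 dB SPL.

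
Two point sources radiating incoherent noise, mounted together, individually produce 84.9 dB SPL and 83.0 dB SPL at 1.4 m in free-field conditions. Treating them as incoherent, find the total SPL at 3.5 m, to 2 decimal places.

79.10 dB SPL

Combined at 1.4 m: 10·log₁₀(10^(84.9/10)+10^(83.0/10)) = 87.063 dB SPL.
Then apply −20·log₁₀(3.5/1.4) = -7.959 dB → 79.10 dB SPL.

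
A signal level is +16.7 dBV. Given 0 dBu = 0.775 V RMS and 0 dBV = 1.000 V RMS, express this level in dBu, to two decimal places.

+18.91 dBu

The offset between the scales is 20·log₁₀(0.775/1.000) = −2.214 dB.
So dBu = +16.7 + 2.214 = +18.91 dBu.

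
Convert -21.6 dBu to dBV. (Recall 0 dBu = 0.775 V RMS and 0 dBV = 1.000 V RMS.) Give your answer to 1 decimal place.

The offset between the scales is 20·log₁₀(0.775/1.000) = −2.214 dB.
So dBV = -21.6 − 2.214 = -23.8 dBV.

-23.8 dBV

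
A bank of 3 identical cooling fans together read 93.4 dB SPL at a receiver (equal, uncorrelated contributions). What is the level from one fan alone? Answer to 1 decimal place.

88.6 dB SPL

3 equal incoherent sources add 10·log₁₀(3) = 4.77 dB over one source.
L_one = 93.4 − 4.77 = 88.6 dB SPL.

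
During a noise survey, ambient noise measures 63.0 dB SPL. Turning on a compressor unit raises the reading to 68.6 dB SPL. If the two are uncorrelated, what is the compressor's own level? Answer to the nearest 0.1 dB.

Subtract intensities: L_src = 10·log₁₀(10^(L_total/10) − 10^(L_bg/10)).
L_src = 10·log₁₀(10^(68.6/10) − 10^(63.0/10)) = 10·log₁₀(5249000) = 67.2 dB SPL.

67.2 dB SPL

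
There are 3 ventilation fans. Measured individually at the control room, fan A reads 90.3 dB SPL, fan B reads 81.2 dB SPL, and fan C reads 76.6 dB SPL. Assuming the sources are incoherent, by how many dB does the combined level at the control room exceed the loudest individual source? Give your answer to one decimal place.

Uncorrelated sources add in intensity (power), not in dB.
L_total = 10·log₁₀(10^(90.3/10) + 10^(81.2/10) + 10^(76.6/10)) = 90.97 dB SPL.
Excess over the loudest (90.3 dB): 90.97 − 90.3 = 0.7 dB.

0.7 dB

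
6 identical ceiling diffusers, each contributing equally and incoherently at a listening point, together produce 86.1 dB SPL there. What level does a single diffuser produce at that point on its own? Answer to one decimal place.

6 equal incoherent sources add 10·log₁₀(6) = 7.78 dB over one source.
L_one = 86.1 − 7.78 = 78.3 dB SPL.

78.3 dB SPL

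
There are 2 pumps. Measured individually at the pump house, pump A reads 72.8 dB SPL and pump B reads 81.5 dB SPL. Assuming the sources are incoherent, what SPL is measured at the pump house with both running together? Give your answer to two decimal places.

Uncorrelated sources add in intensity (power), not in dB.
L_total = 10·log₁₀(10^(72.8/10) + 10^(81.5/10)) = 10·log₁₀(160300000) = 82.05 dB SPL.

82.05 dB SPL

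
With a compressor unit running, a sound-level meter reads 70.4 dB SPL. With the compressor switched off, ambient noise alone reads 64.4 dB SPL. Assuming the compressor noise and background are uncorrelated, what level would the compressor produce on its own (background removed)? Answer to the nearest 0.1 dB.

Remove the background by subtracting linear intensities:
L_src = 10·log₁₀(10^(70.4/10) − 10^(64.4/10)) = 10·log₁₀(8211000) = 69.1 dB SPL.

69.1 dB SPL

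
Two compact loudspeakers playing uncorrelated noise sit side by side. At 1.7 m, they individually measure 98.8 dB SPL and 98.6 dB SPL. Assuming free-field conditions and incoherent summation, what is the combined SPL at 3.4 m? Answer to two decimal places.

95.69 dB SPL

Combined at 1.7 m: 10·log₁₀(10^(98.8/10)+10^(98.6/10)) = 101.711 dB SPL.
Then apply −20·log₁₀(3.4/1.7) = -6.021 dB → 95.69 dB SPL.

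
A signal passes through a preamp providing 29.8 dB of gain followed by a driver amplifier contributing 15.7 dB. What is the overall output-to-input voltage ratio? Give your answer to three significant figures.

Net gain = 29.8 + 15.7 = 45.5 dB.
Voltage ratio = 10^(45.5/20) = 188.

188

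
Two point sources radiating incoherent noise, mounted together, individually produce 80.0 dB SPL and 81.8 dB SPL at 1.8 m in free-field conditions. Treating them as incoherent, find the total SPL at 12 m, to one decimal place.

67.5 dB SPL

Combined at 1.8 m: 10·log₁₀(10^(80.0/10)+10^(81.8/10)) = 84.00 dB SPL.
Then apply −20·log₁₀(12/1.8) = -16.48 dB → 67.5 dB SPL.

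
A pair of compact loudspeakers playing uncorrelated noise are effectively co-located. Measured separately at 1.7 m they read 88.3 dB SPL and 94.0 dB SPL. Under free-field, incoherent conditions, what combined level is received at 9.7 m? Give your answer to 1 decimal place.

Combined at 1.7 m: 10·log₁₀(10^(88.3/10)+10^(94.0/10)) = 95.04 dB SPL.
Then apply −20·log₁₀(9.7/1.7) = -15.13 dB → 79.9 dB SPL.

79.9 dB SPL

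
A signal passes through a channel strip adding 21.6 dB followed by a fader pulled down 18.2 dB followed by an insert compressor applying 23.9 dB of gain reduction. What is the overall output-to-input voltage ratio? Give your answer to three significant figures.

Net gain = 21.6 + (−18.2) + (−23.9) = -20.5 dB.
Voltage ratio = 10^(-20.5/20) = 0.0944.

0.0944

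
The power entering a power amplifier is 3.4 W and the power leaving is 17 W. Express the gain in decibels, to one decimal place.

Power ratio → dB uses the 10·log₁₀ form:
10·log₁₀(17/3.4) = 10·log₁₀(5.000) = 7.0 dB.

7.0 dB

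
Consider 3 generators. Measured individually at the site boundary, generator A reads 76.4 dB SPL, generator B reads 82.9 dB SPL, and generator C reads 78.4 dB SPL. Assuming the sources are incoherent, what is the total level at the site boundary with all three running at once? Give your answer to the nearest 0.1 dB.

84.9 dB SPL

Incoherent sources sum as intensities:
L_total = 10·log₁₀(10^(76.4/10) + 10^(82.9/10) + 10^(78.4/10)) = 10·log₁₀(307800000) = 84.9 dB SPL.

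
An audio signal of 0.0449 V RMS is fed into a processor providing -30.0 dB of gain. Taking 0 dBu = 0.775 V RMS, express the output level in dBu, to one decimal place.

Input level: 20·log₁₀(0.0449/0.775) = -24.74 dBu.
Output: -24.74 − 30.0 = -54.7 dBu.

-54.7 dBu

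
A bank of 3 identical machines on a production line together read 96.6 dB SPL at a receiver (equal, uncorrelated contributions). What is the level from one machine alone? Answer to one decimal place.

91.8 dB SPL

3 equal incoherent sources add 10·log₁₀(3) = 4.77 dB over one source.
L_one = 96.6 − 4.77 = 91.8 dB SPL.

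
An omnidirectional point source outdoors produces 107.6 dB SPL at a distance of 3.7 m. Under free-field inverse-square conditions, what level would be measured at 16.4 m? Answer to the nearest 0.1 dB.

Free-field point source: level drops by 20·log₁₀ of the distance ratio.
ΔL = −20·log₁₀(16.4/3.7) = -12.93 dB, so L₂ = 107.6 + (-12.93) = 94.7 dB SPL.

94.7 dB SPL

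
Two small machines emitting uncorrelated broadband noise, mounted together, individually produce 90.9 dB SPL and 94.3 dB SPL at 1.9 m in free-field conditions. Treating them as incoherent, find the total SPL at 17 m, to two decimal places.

76.90 dB SPL

Combined at 1.9 m: 10·log₁₀(10^(90.9/10)+10^(94.3/10)) = 95.935 dB SPL.
Then apply −20·log₁₀(17/1.9) = -19.034 dB → 76.90 dB SPL.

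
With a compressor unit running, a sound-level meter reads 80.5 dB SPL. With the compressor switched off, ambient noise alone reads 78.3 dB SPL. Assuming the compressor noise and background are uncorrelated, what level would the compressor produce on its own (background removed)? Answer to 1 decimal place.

76.5 dB SPL

Background correction is a power subtraction:
L_src = 10·log₁₀(10^(80.5/10) − 10^(78.3/10)) = 10·log₁₀(44590000) = 76.5 dB SPL.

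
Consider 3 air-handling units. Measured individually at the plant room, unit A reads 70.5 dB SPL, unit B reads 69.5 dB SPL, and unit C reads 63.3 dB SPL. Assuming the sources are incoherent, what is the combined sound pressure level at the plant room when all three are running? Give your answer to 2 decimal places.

Incoherent sources sum as intensities:
L_total = 10·log₁₀(10^(70.5/10) + 10^(69.5/10) + 10^(63.3/10)) = 10·log₁₀(22270000) = 73.48 dB SPL.

73.48 dB SPL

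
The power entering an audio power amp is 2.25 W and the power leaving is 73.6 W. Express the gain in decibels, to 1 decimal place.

15.1 dB

For a power ratio, dB = 10·log₁₀(P₂/P₁).
10·log₁₀(73.6/2.25) = 10·log₁₀(32.71) = 15.1 dB.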